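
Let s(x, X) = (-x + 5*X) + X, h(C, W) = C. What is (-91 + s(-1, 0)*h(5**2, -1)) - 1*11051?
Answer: -11117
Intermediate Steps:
s(x, X) = -x + 6*X
(-91 + s(-1, 0)*h(5**2, -1)) - 1*11051 = (-91 + (-1*(-1) + 6*0)*5**2) - 1*11051 = (-91 + (1 + 0)*25) - 11051 = (-91 + 1*25) - 11051 = (-91 + 25) - 11051 = -66 - 11051 = -11117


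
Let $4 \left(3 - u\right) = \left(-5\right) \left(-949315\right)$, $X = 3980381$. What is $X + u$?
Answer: $\frac{11174961}{4} \approx 2.7937 \cdot 10^{6}$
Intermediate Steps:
$u = - \frac{4746563}{4}$ ($u = 3 - \frac{\left(-5\right) \left(-949315\right)}{4} = 3 - \frac{4746575}{4} = - \frac{4746563}{4} \approx -1.1866 \cdot 10^{6}$)
$X + u = 3980381 - \frac{4746563}{4} = \frac{11174961}{4}$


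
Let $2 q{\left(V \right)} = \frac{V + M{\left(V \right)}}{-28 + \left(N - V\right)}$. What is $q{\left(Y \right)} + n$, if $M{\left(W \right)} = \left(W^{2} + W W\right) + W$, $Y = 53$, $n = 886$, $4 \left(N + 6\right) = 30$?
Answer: $850$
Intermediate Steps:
$N = \frac{3}{2}$ ($N = -6 + \frac{1}{4} \cdot 30 = -6 + \frac{15}{2} = \frac{3}{2} \approx 1.5$)
$M{\left(W \right)} = W + 2 W^{2}$ ($M{\left(W \right)} = \left(W^{2} + W^{2}\right) + W = 2 W^{2} + W = W + 2 W^{2}$)
$q{\left(V \right)} = \frac{V + V \left(1 + 2 V\right)}{2 \left(- \frac{53}{2} - V\right)}$ ($q{\left(V \right)} = \frac{\left(V + V \left(1 + 2 V\right)\right) \frac{1}{-28 - \left(- \frac{3}{2} + V\right)}}{2} = \frac{\left(V + V \left(1 + 2 V\right)\right) \frac{1}{- \frac{53}{2} - V}}{2} = \frac{\frac{1}{- \frac{53}{2} - V} \left(V + V \left(1 + 2 V\right)\right)}{2} = \frac{V + V \left(1 + 2 V\right)}{2 \left(- \frac{53}{2} - V\right)}$)
$q{\left(Y \right)} + n = 2 \cdot 53 \frac{1}{53 + 2 \cdot 53} \left(-1 - 53\right) + 886 = 2 \cdot 53 \frac{1}{53 + 106} \left(-1 - 53\right) + 886 = 2 \cdot 53 \cdot \frac{1}{159} \left(-54\right) + 886 = -36 + 886 = 850$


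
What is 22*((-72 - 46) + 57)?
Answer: -1342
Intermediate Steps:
22*((-72 - 46) + 57) = 22*(-118 + 57) = 22*(-61) = -1342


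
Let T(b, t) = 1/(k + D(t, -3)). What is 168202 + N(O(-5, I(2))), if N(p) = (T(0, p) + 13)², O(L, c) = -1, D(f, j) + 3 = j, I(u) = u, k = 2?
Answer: 2693833/16 ≈ 1.6836e+5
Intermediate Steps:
D(f, j) = -3 + j
T(b, t) = -¼ (T(b, t) = 1/(2 + (-3 - 3)) = 1/(2 - 6) = 1/(-4) = -¼)
N(p) = 2601/16 (N(p) = (-¼ + 13)² = (51/4)² = 2601/16)
168202 + N(O(-5, I(2))) = 168202 + 2601/16 = 2693833/16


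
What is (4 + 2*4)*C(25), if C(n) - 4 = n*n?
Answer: 7548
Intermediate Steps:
C(n) = 4 + n² (C(n) = 4 + n*n = 4 + n²)
(4 + 2*4)*C(25) = (4 + 2*4)*(4 + 25²) = (4 + 8)*(4 + 625) = 12*629 = 7548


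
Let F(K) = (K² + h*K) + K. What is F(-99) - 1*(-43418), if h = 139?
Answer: 39359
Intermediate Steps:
F(K) = K² + 140*K (F(K) = (K² + 139*K) + K = K² + 140*K)
F(-99) - 1*(-43418) = -99*(140 - 99) - 1*(-43418) = -99*41 + 43418 = -4059 + 43418 = 39359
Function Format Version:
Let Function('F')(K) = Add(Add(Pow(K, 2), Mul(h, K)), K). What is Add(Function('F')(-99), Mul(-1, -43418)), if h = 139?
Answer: 39359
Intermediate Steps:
Function('F')(K) = Add(Pow(K, 2), Mul(140, K)) (Function('F')(K) = Add(Add(Pow(K, 2), Mul(139, K)), K) = Add(Pow(K, 2), Mul(140, K)))
Add(Function('F')(-99), Mul(-1, -43418)) = Add(Mul(-99, Add(140, -99)), Mul(-1, -43418)) = Add(Mul(-99, 41), 43418) = Add(-4059, 43418) = 39359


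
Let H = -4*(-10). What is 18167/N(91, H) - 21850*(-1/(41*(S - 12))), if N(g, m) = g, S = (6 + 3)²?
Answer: 2320991/11193 ≈ 207.36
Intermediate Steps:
H = 40
S = 81 (S = 9² = 81)
18167/N(91, H) - 21850*(-1/(41*(S - 12))) = 18167/91 - 21850*(-1/(41*(81 - 12))) = 18167*(1/91) - 21850/((-41*69)) = 18167/91 - 21850/(-2829) = 18167/91 - 21850*(-1/2829) = 18167/91 + 950/123 = 2320991/11193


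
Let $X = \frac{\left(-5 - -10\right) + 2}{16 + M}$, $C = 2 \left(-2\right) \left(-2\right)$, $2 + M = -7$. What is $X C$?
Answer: $8$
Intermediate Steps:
$M = -9$ ($M = -2 - 7 = -9$)
$C = 8$ ($C = \left(-4\right) \left(-2\right) = 8$)
$X = 1$ ($X = \frac{\left(-5 - -10\right) + 2}{16 - 9} = \frac{\left(-5 + 10\right) + 2}{7} = \left(5 + 2\right) \frac{1}{7} = 7 \cdot \frac{1}{7} = 1$)
$X C = 1 \cdot 8 = 8$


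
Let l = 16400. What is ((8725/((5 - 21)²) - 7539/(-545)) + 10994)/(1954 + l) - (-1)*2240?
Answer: 1912540249063/853583360 ≈ 2240.6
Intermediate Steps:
((8725/((5 - 21)²) - 7539/(-545)) + 10994)/(1954 + l) - (-1)*2240 = ((8725/((5 - 21)²) - 7539/(-545)) + 10994)/(1954 + 16400) - (-1)*2240 = ((8725/((-16)²) - 7539*(-1/545)) + 10994)/18354 - 1*(-2240) = ((8725/256 + 7539/545) + 10994)*(1/18354) + 2240 = (6685109/139520 + 10994)*(1/18354) + 2240 = (1540567989/139520)*(1/18354) + 2240 = 513522663/853583360 + 2240 = 1912540249063/853583360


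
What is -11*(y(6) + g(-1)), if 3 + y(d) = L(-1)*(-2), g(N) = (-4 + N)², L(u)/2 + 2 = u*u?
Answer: -286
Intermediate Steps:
L(u) = -4 + 2*u² (L(u) = -4 + 2*(u*u) = -4 + 2*u²)
y(d) = 1 (y(d) = -3 + (-4 + 2*(-1)²)*(-2) = -3 + (-4 + 2*1)*(-2) = -3 + (-4 + 2)*(-2) = -3 - 2*(-2) = -3 + 4 = 1)
-11*(y(6) + g(-1)) = -11*(1 + (-4 - 1)²) = -11*(1 + (-5)²) = -11*(1 + 25) = -11*26 = -286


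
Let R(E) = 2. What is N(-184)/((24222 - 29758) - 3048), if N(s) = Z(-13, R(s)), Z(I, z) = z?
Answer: -1/4292 ≈ -0.00023299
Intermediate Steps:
N(s) = 2
N(-184)/((24222 - 29758) - 3048) = 2/((24222 - 29758) - 3048) = 2/(-5536 - 3048) = 2/(-8584) = 2*(-1/8584) = -1/4292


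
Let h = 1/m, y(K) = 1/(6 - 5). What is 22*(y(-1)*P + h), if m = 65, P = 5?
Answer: 7172/65 ≈ 110.34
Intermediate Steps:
y(K) = 1 (y(K) = 1/1 = 1)
h = 1/65 ≈ 0.015385
22*(y(-1)*P + h) = 22*(1*5 + 1/65) = 22*(5 + 1/65) = 22*(326/65) = 7172/65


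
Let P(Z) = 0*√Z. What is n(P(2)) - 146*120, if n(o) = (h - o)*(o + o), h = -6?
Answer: -17520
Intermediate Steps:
P(Z) = 0
n(o) = 2*o*(-6 - o) (n(o) = (-6 - o)*(o + o) = (-6 - o)*(2*o) = 2*o*(-6 - o))
n(P(2)) - 146*120 = -2*0*(6 + 0) - 146*120 = -2*0*6 - 17520 = 0 - 17520 = -17520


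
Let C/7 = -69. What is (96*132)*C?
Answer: -6120576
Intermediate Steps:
C = -483 (C = 7*(-69) = -483)
(96*132)*C = (96*132)*(-483) = 12672*(-483) = -6120576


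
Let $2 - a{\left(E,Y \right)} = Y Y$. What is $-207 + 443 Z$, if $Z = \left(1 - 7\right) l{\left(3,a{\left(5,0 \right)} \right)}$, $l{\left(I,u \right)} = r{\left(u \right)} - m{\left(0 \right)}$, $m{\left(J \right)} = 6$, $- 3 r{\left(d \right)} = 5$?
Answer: $20171$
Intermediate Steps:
$r{\left(d \right)} = - \frac{5}{3}$ ($r{\left(d \right)} = \left(- \frac{1}{3}\right) 5 = - \frac{5}{3}$)
$a{\left(E,Y \right)} = 2 - Y^{2}$ ($a{\left(E,Y \right)} = 2 - Y Y = 2 - Y^{2}$)
$l{\left(I,u \right)} = - \frac{23}{3}$ ($l{\left(I,u \right)} = - \frac{5}{3} - 6 = - \frac{23}{3}$)
$Z = 46$ ($Z = \left(1 - 7\right) \left(- \frac{23}{3}\right) = \left(-6\right) \left(- \frac{23}{3}\right) = 46$)
$-207 + 443 Z = -207 + 443 \cdot 46 = -207 + 20378 = 20171$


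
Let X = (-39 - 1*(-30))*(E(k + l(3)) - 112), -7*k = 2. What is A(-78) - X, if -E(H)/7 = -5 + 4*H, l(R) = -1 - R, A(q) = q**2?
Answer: 6471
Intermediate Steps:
k = -2/7 (k = -1/7*2 = -2/7 ≈ -0.28571)
E(H) = 35 - 28*H (E(H) = -7*(-5 + 4*H) = 35 - 28*H)
X = -387 (X = (-39 - 1*(-30))*((35 - 28*(-2/7 + (-1 - 1*3))) - 112) = (-39 + 30)*((35 - 28*(-2/7 + (-1 - 3))) - 112) = -9*((35 - 28*(-2/7 - 4)) - 112) = -9*((35 - 28*(-30/7)) - 112) = -9*((35 + 120) - 112) = -9*(155 - 112) = -9*43 = -387)
A(-78) - X = (-78)**2 - 1*(-387) = 6084 + 387 = 6471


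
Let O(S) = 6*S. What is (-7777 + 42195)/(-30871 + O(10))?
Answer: -34418/30811 ≈ -1.1171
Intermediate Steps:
(-7777 + 42195)/(-30871 + O(10)) = (-7777 + 42195)/(-30871 + 6*10) = 34418/(-30871 + 60) = 34418/(-30811) = 34418*(-1/30811) = -34418/30811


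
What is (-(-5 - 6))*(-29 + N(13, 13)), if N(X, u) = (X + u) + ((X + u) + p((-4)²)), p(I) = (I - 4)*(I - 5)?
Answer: 1705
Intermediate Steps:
p(I) = (-5 + I)*(-4 + I) (p(I) = (-4 + I)*(-5 + I) = (-5 + I)*(-4 + I))
N(X, u) = 132 + 2*X + 2*u (N(X, u) = (X + u) + ((X + u) + (20 + ((-4)²)² - 9*(-4)²)) = (X + u) + ((X + u) + (20 + 16² - 9*16)) = (X + u) + ((X + u) + (20 + 256 - 144)) = (X + u) + ((X + u) + 132) = (X + u) + (132 + X + u) = 132 + 2*X + 2*u)
(-(-5 - 6))*(-29 + N(13, 13)) = (-(-5 - 6))*(-29 + (132 + 2*13 + 2*13)) = (-1*(-11))*(-29 + (132 + 26 + 26)) = 11*(-29 + 184) = 11*155 = 1705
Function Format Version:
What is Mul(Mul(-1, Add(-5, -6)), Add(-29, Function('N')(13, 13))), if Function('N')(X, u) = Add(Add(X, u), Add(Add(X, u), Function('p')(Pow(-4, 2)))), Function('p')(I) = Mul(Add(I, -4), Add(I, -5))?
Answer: 1705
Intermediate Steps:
Function('p')(I) = Mul(Add(-5, I), Add(-4, I)) (Function('p')(I) = Mul(Add(-4, I), Add(-5, I)) = Mul(Add(-5, I), Add(-4, I)))
Function('N')(X, u) = Add(132, Mul(2, X), Mul(2, u)) (Function('N')(X, u) = Add(Add(X, u), Add(Add(X, u), Add(20, Pow(Pow(-4, 2), 2), Mul(-9, Pow(-4, 2))))) = Add(Add(X, u), Add(Add(X, u), Add(20, Pow(16, 2), Mul(-9, 16)))) = Add(Add(X, u), Add(Add(X, u), Add(20, 256, -144))) = Add(Add(X, u), Add(Add(X, u), 132)) = Add(Add(X, u), Add(132, X, u)) = Add(132, Mul(2, X), Mul(2, u)))
Mul(Mul(-1, Add(-5, -6)), Add(-29, Function('N')(13, 13))) = Mul(Mul(-1, Add(-5, -6)), Add(-29, Add(132, Mul(2, 13), Mul(2, 13)))) = Mul(Mul(-1, -11), Add(-29, Add(132, 26, 26))) = Mul(11, Add(-29, 184)) = Mul(11, 155) = 1705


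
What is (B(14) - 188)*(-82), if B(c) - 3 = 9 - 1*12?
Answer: 15416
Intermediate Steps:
B(c) = 0 (B(c) = 3 + (9 - 1*12) = 3 + (9 - 12) = 3 - 3 = 0)
(B(14) - 188)*(-82) = (0 - 188)*(-82) = -188*(-82) = 15416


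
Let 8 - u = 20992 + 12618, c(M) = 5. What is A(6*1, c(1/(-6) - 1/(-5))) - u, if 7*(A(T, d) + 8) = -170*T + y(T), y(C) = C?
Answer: 234144/7 ≈ 33449.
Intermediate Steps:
A(T, d) = -8 - 169*T/7 (A(T, d) = -8 + (-170*T + T)/7 = -8 + (-169*T)/7 = -8 - 169*T/7)
u = -33602 (u = 8 - (20992 + 12618) = 8 - 1*33610 = 8 - 33610 = -33602)
A(6*1, c(1/(-6) - 1/(-5))) - u = (-8 - 1014/7) - 1*(-33602) = (-8 - 169/7*6) + 33602 = (-8 - 1014/7) + 33602 = -1070/7 + 33602 = 234144/7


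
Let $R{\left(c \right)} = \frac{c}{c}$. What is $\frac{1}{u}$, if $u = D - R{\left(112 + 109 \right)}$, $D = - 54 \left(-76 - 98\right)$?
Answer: $\frac{1}{9395} \approx 0.00010644$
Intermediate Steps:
$D = 9396$ ($D = \left(-54\right) \left(-174\right) = 9396$)
$R{\left(c \right)} = 1$
$u = 9395$ ($u = 9396 - 1 = 9395$)
$\frac{1}{u} = \frac{1}{9395}$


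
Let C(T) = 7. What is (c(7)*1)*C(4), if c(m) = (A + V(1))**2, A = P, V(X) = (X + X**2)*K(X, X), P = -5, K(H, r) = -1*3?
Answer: 847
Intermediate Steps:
K(H, r) = -3
V(X) = -3*X - 3*X**2 (V(X) = (X + X**2)*(-3) = -3*X - 3*X**2)
A = -5
c(m) = 121 (c(m) = (-5 - 3*1*(1 + 1))**2 = (-5 - 3*1*2)**2 = (-5 - 6)**2 = (-11)**2 = 121)
(c(7)*1)*C(4) = (121*1)*7 = 121*7 = 847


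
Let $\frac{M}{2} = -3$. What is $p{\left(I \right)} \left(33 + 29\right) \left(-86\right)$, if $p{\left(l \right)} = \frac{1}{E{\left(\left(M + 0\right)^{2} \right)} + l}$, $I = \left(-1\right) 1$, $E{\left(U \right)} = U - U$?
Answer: $5332$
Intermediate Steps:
$M = -6$ ($M = 2 \left(-3\right) = -6$)
$E{\left(U \right)} = 0$
$I = -1$
$p{\left(l \right)} = \frac{1}{l}$ ($p{\left(l \right)} = \frac{1}{0 + l} = \frac{1}{l}$)
$p{\left(I \right)} \left(33 + 29\right) \left(-86\right) = \frac{33 + 29}{-1} \left(-86\right) = \left(-1\right) 62 \left(-86\right) = \left(-62\right) \left(-86\right) = 5332$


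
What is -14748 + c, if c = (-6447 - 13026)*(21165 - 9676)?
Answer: -223740045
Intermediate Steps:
c = -223725297 (c = -19473*11489 = -223725297)
-14748 + c = -14748 - 223725297 = -223740045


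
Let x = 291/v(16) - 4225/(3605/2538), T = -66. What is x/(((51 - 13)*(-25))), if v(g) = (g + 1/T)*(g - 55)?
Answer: 14708970996/4697044625 ≈ 3.1315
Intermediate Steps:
v(g) = (-55 + g)*(-1/66 + g) (v(g) = (g + 1/(-66))*(g - 55) = (g - 1/66)*(-55 + g) = (-1/66 + g)*(-55 + g) = (-55 + g)*(-1/66 + g))
x = -29417941992/9888515 (x = 291/(5/6 - 1/66*16 + 16*(-55 + 16)) - 4225/(3605/2538) = 291/(5/6 - 8/33 + 16*(-39)) - 4225/(3605*(1/2538)) = 291/(5/6 - 8/33 - 624) - 4225/3605/2538 = 291/(-13715/22) - 4225*2538/3605 = 291*(-22/13715) - 2144610/721 = -6402/13715 - 2144610/721 = -29417941992/9888515 ≈ -2975.0)
x/(((51 - 13)*(-25))) = -29417941992*(-1/(25*(51 - 13)))/9888515 = -29417941992/(9888515*(38*(-25))) = -29417941992/9888515/(-950) = -29417941992/9888515*(-1/950) = 14708970996/4697044625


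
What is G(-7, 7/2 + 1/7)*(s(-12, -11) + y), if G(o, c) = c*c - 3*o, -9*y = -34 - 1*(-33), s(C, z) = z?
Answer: -2239/6 ≈ -373.17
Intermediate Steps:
y = 1/9 (y = -(-34 - 1*(-33))/9 = -(-34 + 33)/9 = -1/9*(-1) = 1/9 ≈ 0.11111)
G(o, c) = c**2 - 3*o
G(-7, 7/2 + 1/7)*(s(-12, -11) + y) = ((7/2 + 1/7)**2 - 3*(-7))*(-11 + 1/9) = ((7*(1/2) + 1*(1/7))**2 + 21)*(-98/9) = ((7/2 + 1/7)**2 + 21)*(-98/9) = ((51/14)**2 + 21)*(-98/9) = (2601/196 + 21)*(-98/9) = (6717/196)*(-98/9) = -2239/6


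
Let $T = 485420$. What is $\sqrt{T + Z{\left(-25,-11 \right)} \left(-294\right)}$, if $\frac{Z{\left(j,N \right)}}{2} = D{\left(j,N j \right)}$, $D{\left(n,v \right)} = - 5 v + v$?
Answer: $2 \sqrt{283055} \approx 1064.1$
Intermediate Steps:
$D{\left(n,v \right)} = - 4 v$
$Z{\left(j,N \right)} = - 8 N j$ ($Z{\left(j,N \right)} = 2 \left(- 4 N j\right) = - 8 N j$)
$\sqrt{T + Z{\left(-25,-11 \right)} \left(-294\right)} = \sqrt{485420 + \left(-8\right) \left(-11\right) \left(-25\right) \left(-294\right)} = \sqrt{485420 - -646800} = \sqrt{485420 + 646800} = \sqrt{1132220} = 2 \sqrt{283055}$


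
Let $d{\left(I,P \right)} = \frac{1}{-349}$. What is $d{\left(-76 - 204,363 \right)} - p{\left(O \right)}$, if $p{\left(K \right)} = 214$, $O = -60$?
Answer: $- \frac{74687}{349} \approx -214.0$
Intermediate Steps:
$d{\left(I,P \right)} = - \frac{1}{349}$
$d{\left(-76 - 204,363 \right)} - p{\left(O \right)} = - \frac{1}{349} - 214 = - \frac{74687}{349}$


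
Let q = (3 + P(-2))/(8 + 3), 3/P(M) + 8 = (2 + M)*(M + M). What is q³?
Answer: 9261/681472 ≈ 0.013590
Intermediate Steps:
P(M) = 3/(-8 + 2*M*(2 + M)) (P(M) = 3/(-8 + (2 + M)*(M + M)) = 3/(-8 + (2 + M)*(2*M)) = 3/(-8 + 2*M*(2 + M)))
q = 21/88 (q = (3 + 3/(2*(-4 + (-2)² + 2*(-2))))/(8 + 3) = (3 + 3/(2*(-4 + 4 - 4)))/11 = (3 + (3/2)/(-4))*(1/11) = (3 + (3/2)*(-¼))*(1/11) = (3 - 3/8)*(1/11) = (21/8)*(1/11) = 21/88 ≈ 0.23864)
q³ = (21/88)³ = 9261/681472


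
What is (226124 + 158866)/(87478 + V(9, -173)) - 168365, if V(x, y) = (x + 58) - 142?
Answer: -14715221105/87403 ≈ -1.6836e+5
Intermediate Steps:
V(x, y) = -84 + x (V(x, y) = (58 + x) - 142 = -84 + x)
(226124 + 158866)/(87478 + V(9, -173)) - 168365 = (226124 + 158866)/(87478 + (-84 + 9)) - 168365 = 384990/(87478 - 75) - 168365 = 384990/87403 - 168365 = -14715221105/87403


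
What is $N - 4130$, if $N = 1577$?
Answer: $-2553$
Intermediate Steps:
$N - 4130 = 1577 - 4130 = -2553$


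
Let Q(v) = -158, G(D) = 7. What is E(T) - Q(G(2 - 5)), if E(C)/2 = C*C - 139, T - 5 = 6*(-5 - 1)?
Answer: 1802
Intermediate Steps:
T = -31 (T = 5 + 6*(-5 - 1) = 5 + 6*(-6) = 5 - 36 = -31)
E(C) = -278 + 2*C**2 (E(C) = 2*(C*C - 139) = 2*(C**2 - 139) = 2*(-139 + C**2) = -278 + 2*C**2)
E(T) - Q(G(2 - 5)) = (-278 + 2*(-31)**2) - 1*(-158) = (-278 + 2*961) + 158 = (-278 + 1922) + 158 = 1644 + 158 = 1802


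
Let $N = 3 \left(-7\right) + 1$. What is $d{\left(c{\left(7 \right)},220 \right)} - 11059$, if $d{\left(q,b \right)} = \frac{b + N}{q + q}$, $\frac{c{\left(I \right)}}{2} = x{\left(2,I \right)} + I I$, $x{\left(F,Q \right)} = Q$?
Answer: $- \frac{309627}{28} \approx -11058.0$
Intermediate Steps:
$N = -20$ ($N = -21 + 1 = -20$)
$c{\left(I \right)} = 2 I + 2 I^{2}$ ($c{\left(I \right)} = 2 \left(I + I I\right) = 2 \left(I + I^{2}\right) = 2 I + 2 I^{2}$)
$d{\left(q,b \right)} = \frac{-20 + b}{2 q}$ ($d{\left(q,b \right)} = \frac{b - 20}{q + q} = \frac{-20 + b}{2 q}$)
$d{\left(c{\left(7 \right)},220 \right)} - 11059 = \frac{-20 + 220}{2 \cdot 2 \cdot 7 \left(1 + 7\right)} - 11059 = \frac{1}{2} \frac{1}{2 \cdot 7 \cdot 8} \cdot 200 - 11059 = \frac{1}{2} \cdot \frac{1}{112} \cdot 200 - 11059 = \frac{25}{28} - 11059 = - \frac{309627}{28}$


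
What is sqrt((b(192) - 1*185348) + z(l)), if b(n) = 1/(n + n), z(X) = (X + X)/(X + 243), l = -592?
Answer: I*sqrt(52013164526922)/16752 ≈ 430.52*I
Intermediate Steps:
z(X) = 2*X/(243 + X) (z(X) = (2*X)/(243 + X) = 2*X/(243 + X))
b(n) = 1/(2*n)
sqrt((b(192) - 1*185348) + z(l)) = sqrt(((1/2)/192 - 1*185348) + 2*(-592)/(243 - 592)) = sqrt(((1/2)*(1/192) - 185348) + 2*(-592)/(-349)) = sqrt((1/384 - 185348) + 2*(-592)*(-1/349)) = sqrt(-71173631/384 + 1184/349) = sqrt(-24839142563/134016) = I*sqrt(52013164526922)/16752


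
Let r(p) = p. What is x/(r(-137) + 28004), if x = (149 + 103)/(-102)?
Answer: -2/22559 ≈ -8.8656e-5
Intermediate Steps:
x = -42/17 (x = -1/102*252 = -42/17 ≈ -2.4706)
x/(r(-137) + 28004) = -42/(17*(-137 + 28004)) = -42/17/27867 = -42/17*1/27867 = -2/22559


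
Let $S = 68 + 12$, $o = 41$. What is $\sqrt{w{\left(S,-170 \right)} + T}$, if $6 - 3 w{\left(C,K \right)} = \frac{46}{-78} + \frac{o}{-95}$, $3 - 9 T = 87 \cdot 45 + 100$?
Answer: $\frac{i \sqrt{6087075410}}{3705} \approx 21.058 i$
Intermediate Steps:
$T = - \frac{4012}{9}$ ($T = \frac{1}{3} - \frac{87 \cdot 45 + 100}{9} = \frac{1}{3} - \frac{3915 + 100}{9} = \frac{1}{3} - \frac{4015}{9} = - \frac{4012}{9} \approx -445.78$)
$S = 80$
$w{\left(C,K \right)} = \frac{26014}{11115}$ ($w{\left(C,K \right)} = 2 - \frac{\frac{46}{-78} + \frac{41}{-95}}{3} = 2 - \frac{46 \left(- \frac{1}{78}\right) + 41 \left(- \frac{1}{95}\right)}{3} = 2 - \frac{- \frac{23}{39} - \frac{41}{95}}{3} = 2 - - \frac{3784}{11115} = 2 + \frac{3784}{11115} = \frac{26014}{11115}$)
$\sqrt{w{\left(S,-170 \right)} + T} = \sqrt{\frac{26014}{11115} - \frac{4012}{9}} = \sqrt{- \frac{4928806}{11115}} = \frac{i \sqrt{6087075410}}{3705}$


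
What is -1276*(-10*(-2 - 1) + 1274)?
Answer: -1663904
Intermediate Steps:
-1276*(-10*(-2 - 1) + 1274) = -1276*(-10*(-3) + 1274) = -1276*(30 + 1274) = -1276*1304 = -1663904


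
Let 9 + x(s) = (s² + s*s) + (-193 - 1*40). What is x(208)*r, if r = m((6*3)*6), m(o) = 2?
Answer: 172572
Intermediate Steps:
x(s) = -242 + 2*s² (x(s) = -9 + ((s² + s*s) + (-193 - 1*40)) = -9 + ((s² + s²) + (-193 - 40)) = -9 + (2*s² - 233) = -9 + (-233 + 2*s²) = -242 + 2*s²)
r = 2
x(208)*r = (-242 + 2*208²)*2 = (-242 + 2*43264)*2 = (-242 + 86528)*2 = 86286*2 = 172572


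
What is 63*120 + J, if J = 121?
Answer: 7681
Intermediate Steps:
63*120 + J = 63*120 + 121 = 7560 + 121 = 7681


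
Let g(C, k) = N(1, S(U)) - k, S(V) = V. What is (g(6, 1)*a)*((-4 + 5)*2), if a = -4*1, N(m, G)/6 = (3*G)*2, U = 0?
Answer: 8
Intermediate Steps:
N(m, G) = 36*G (N(m, G) = 6*((3*G)*2) = 6*(6*G) = 36*G)
g(C, k) = -k (g(C, k) = 36*0 - k = 0 - k = -k)
a = -4
(g(6, 1)*a)*((-4 + 5)*2) = (-1*1*(-4))*((-4 + 5)*2) = (-1*(-4))*(1*2) = 4*2 = 8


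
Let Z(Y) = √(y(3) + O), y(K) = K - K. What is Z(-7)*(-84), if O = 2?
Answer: -84*√2 ≈ -118.79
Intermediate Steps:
y(K) = 0
Z(Y) = √2 (Z(Y) = √(0 + 2) = √2)
Z(-7)*(-84) = √2*(-84) = -84*√2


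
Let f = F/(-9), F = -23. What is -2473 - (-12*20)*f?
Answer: -5579/3 ≈ -1859.7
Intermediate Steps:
f = 23/9 (f = -23/(-9) = -23*(-⅑) = 23/9 ≈ 2.5556)
-2473 - (-12*20)*f = -2473 - (-12*20)*23/9 = -2473 - (-240)*23/9 = -2473 - 1*(-1840/3) = -2473 + 1840/3 = -5579/3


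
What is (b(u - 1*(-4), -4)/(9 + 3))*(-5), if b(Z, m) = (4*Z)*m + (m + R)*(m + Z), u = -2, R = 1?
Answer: 65/6 ≈ 10.833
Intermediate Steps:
b(Z, m) = (1 + m)*(Z + m) + 4*Z*m (b(Z, m) = (4*Z)*m + (m + 1)*(m + Z) = 4*Z*m + (1 + m)*(Z + m) = (1 + m)*(Z + m) + 4*Z*m)
(b(u - 1*(-4), -4)/(9 + 3))*(-5) = (((-2 - 1*(-4)) - 4 + (-4)² + 5*(-2 - 1*(-4))*(-4))/(9 + 3))*(-5) = (((-2 + 4) - 4 + 16 + 5*(-2 + 4)*(-4))/12)*(-5) = ((2 - 4 + 16 + 5*2*(-4))/12)*(-5) = ((2 - 4 + 16 - 40)/12)*(-5) = ((1/12)*(-26))*(-5) = -13/6*(-5) = 65/6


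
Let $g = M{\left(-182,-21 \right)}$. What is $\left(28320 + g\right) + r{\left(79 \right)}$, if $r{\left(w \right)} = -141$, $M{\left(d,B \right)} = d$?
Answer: $27997$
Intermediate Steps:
$g = -182$
$\left(28320 + g\right) + r{\left(79 \right)} = \left(28320 - 182\right) - 141 = 28138 - 141 = 27997$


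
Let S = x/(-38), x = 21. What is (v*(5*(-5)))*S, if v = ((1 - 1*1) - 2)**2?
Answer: 1050/19 ≈ 55.263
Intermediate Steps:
S = -21/38 (S = 21/(-38) = 21*(-1/38) = -21/38 ≈ -0.55263)
v = 4 (v = ((1 - 1) - 2)**2 = (0 - 2)**2 = (-2)**2 = 4)
(v*(5*(-5)))*S = (4*(5*(-5)))*(-21/38) = (4*(-25))*(-21/38) = -100*(-21/38) = 1050/19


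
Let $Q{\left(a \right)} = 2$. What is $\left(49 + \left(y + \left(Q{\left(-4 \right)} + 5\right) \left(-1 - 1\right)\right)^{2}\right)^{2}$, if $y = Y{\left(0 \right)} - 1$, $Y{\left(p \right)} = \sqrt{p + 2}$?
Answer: $77976 - 16560 \sqrt{2} \approx 54557.0$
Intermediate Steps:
$Y{\left(p \right)} = \sqrt{2 + p}$
$y = -1 + \sqrt{2}$ ($y = \sqrt{2 + 0} - 1 = \sqrt{2} - 1 = -1 + \sqrt{2} \approx 0.41421$)
$\left(49 + \left(y + \left(Q{\left(-4 \right)} + 5\right) \left(-1 - 1\right)\right)^{2}\right)^{2} = \left(49 + \left(\left(-1 + \sqrt{2}\right) + \left(2 + 5\right) \left(-1 - 1\right)\right)^{2}\right)^{2} = \left(49 + \left(\left(-1 + \sqrt{2}\right) + 7 \left(-2\right)\right)^{2}\right)^{2} = \left(49 + \left(\left(-1 + \sqrt{2}\right) - 14\right)^{2}\right)^{2} = \left(49 + \left(-15 + \sqrt{2}\right)^{2}\right)^{2}$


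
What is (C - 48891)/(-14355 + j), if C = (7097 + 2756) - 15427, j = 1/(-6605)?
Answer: 359741325/94814776 ≈ 3.7941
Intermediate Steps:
j = -1/6605 ≈ -0.00015140
C = -5574 (C = 9853 - 15427 = -5574)
(C - 48891)/(-14355 + j) = (-5574 - 48891)/(-14355 - 1/6605) = -54465/(-94814776/6605) = -54465*(-6605/94814776) = 359741325/94814776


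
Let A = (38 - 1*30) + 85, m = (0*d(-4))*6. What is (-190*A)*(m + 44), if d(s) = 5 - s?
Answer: -777480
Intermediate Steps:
m = 0 (m = (0*(5 - 1*(-4)))*6 = (0*(5 + 4))*6 = (0*9)*6 = 0*6 = 0)
A = 93 (A = (38 - 30) + 85 = 8 + 85 = 93)
(-190*A)*(m + 44) = (-190*93)*(0 + 44) = -17670*44 = -777480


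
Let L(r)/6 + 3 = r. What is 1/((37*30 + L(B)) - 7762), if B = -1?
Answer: -1/6676 ≈ -0.00014979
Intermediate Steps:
L(r) = -18 + 6*r
1/((37*30 + L(B)) - 7762) = 1/((37*30 + (-18 + 6*(-1))) - 7762) = 1/((1110 + (-18 - 6)) - 7762) = 1/((1110 - 24) - 7762) = 1/(1086 - 7762) = 1/(-6676) = -1/6676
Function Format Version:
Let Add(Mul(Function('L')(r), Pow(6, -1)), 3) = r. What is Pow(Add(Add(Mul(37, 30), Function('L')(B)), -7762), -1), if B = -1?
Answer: Rational(-1, 6676) ≈ -0.00014979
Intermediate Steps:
Function('L')(r) = Add(-18, Mul(6, r))
Pow(Add(Add(Mul(37, 30), Function('L')(B)), -7762), -1) = Pow(Add(Add(Mul(37, 30), Add(-18, Mul(6, -1))), -7762), -1) = Pow(Add(Add(1110, Add(-18, -6)), -7762), -1) = Pow(Add(Add(1110, -24), -7762), -1) = Pow(Add(1086, -7762), -1) = Pow(-6676, -1) = Rational(-1, 6676)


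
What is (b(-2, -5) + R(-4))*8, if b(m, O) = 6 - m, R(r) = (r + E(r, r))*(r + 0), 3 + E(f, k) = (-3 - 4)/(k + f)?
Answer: 260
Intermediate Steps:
E(f, k) = -3 - 7/(f + k) (E(f, k) = -3 + (-3 - 4)/(k + f) = -3 - 7/(f + k))
R(r) = r*(r + (-7 - 6*r)/(2*r)) (R(r) = (r + (-7 - 3*r - 3*r)/(r + r))*(r + 0) = (r + (-7 - 6*r)/((2*r)))*r = (r + (1/(2*r))*(-7 - 6*r))*r = (r + (-7 - 6*r)/(2*r))*r = r*(r + (-7 - 6*r)/(2*r)))
(b(-2, -5) + R(-4))*8 = ((6 - 1*(-2)) + (-7/2 + (-4)² - 3*(-4)))*8 = ((6 + 2) + (-7/2 + 16 + 12))*8 = (8 + 49/2)*8 = (65/2)*8 = 260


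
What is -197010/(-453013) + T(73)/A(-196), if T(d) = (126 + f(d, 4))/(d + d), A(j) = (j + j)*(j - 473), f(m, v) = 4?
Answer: 342873579535/788411635032 ≈ 0.43489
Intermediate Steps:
A(j) = 2*j*(-473 + j) (A(j) = (2*j)*(-473 + j) = 2*j*(-473 + j))
T(d) = 65/d (T(d) = (126 + 4)/(d + d) = 130/((2*d)) = 130*(1/(2*d)) = 65/d)
-197010/(-453013) + T(73)/A(-196) = -197010/(-453013) + (65/73)/((2*(-196)*(-473 - 196))) = -197010*(-1/453013) + (65*(1/73))/((2*(-196)*(-669))) = 17910/41183 + (65/73)/262248 = 17910/41183 + (65/73)*(1/262248) = 17910/41183 + 65/19144104 = 342873579535/788411635032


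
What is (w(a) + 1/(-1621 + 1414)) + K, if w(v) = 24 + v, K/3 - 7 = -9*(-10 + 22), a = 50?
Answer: -47404/207 ≈ -229.00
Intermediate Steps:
K = -303 (K = 21 + 3*(-9*(-10 + 22)) = 21 + 3*(-9*12) = 21 + 3*(-108) = 21 - 324 = -303)
(w(a) + 1/(-1621 + 1414)) + K = ((24 + 50) + 1/(-1621 + 1414)) - 303 = (74 + 1/(-207)) - 303 = (74 - 1/207) - 303 = 15317/207 - 303 = -47404/207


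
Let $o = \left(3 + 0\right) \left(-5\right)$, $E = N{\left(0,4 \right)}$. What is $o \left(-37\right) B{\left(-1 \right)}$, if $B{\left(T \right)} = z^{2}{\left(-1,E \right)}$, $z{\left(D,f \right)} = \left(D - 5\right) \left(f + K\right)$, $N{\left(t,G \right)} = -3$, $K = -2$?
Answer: $499500$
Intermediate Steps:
$E = -3$
$o = -15$ ($o = 3 \left(-5\right) = -15$)
$z{\left(D,f \right)} = \left(-5 + D\right) \left(-2 + f\right)$ ($z{\left(D,f \right)} = \left(D - 5\right) \left(f - 2\right) = \left(-5 + D\right) \left(-2 + f\right)$)
$B{\left(T \right)} = 900$ ($B{\left(T \right)} = \left(10 - -15 - -2 - -3\right)^{2} = \left(10 + 15 + 2 + 3\right)^{2} = 30^{2} = 900$)
$o \left(-37\right) B{\left(-1 \right)} = \left(-15\right) \left(-37\right) 900 = 555 \cdot 900 = 499500$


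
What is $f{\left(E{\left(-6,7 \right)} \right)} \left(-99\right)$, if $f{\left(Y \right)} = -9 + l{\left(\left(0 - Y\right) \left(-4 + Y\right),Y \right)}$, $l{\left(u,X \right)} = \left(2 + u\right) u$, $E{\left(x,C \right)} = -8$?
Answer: $-892485$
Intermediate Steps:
$l{\left(u,X \right)} = u \left(2 + u\right)$
$f{\left(Y \right)} = -9 - Y \left(-4 + Y\right) \left(2 - Y \left(-4 + Y\right)\right)$ ($f{\left(Y \right)} = -9 + \left(0 - Y\right) \left(-4 + Y\right) \left(2 + \left(0 - Y\right) \left(-4 + Y\right)\right) = -9 + - Y \left(-4 + Y\right) \left(2 + - Y \left(-4 + Y\right)\right) = -9 + - Y \left(-4 + Y\right) \left(2 - Y \left(-4 + Y\right)\right) = -9 - Y \left(-4 + Y\right) \left(2 - Y \left(-4 + Y\right)\right)$)
$f{\left(E{\left(-6,7 \right)} \right)} \left(-99\right) = \left(-9 - 8 \left(-4 - 8\right) \left(-2 - 8 \left(-4 - 8\right)\right)\right) \left(-99\right) = \left(-9 - - 96 \left(-2 - -96\right)\right) \left(-99\right) = \left(-9 - - 96 \left(-2 + 96\right)\right) \left(-99\right) = \left(-9 - \left(-96\right) 94\right) \left(-99\right) = \left(-9 + 9024\right) \left(-99\right) = 9015 \left(-99\right) = -892485$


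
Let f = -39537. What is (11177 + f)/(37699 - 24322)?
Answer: -28360/13377 ≈ -2.1201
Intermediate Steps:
(11177 + f)/(37699 - 24322) = (11177 - 39537)/(37699 - 24322) = -28360/13377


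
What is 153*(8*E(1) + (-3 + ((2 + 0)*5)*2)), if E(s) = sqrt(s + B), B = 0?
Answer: 3825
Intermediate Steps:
E(s) = sqrt(s) (E(s) = sqrt(s + 0) = sqrt(s))
153*(8*E(1) + (-3 + ((2 + 0)*5)*2)) = 153*(8*sqrt(1) + (-3 + ((2 + 0)*5)*2)) = 153*(8*1 + (-3 + (2*5)*2)) = 153*(8 + (-3 + 10*2)) = 153*(8 + (-3 + 20)) = 153*(8 + 17) = 153*25 = 3825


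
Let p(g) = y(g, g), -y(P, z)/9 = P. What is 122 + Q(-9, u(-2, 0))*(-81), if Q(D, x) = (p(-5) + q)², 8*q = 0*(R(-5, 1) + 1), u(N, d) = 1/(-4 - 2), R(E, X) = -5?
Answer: -163903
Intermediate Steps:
y(P, z) = -9*P
u(N, d) = -⅙ (u(N, d) = 1/(-6) = -⅙)
p(g) = -9*g
q = 0 (q = (0*(-5 + 1))/8 = (0*(-4))/8 = (⅛)*0 = 0)
Q(D, x) = 2025 (Q(D, x) = (-9*(-5) + 0)² = (45 + 0)² = 45² = 2025)
122 + Q(-9, u(-2, 0))*(-81) = 122 + 2025*(-81) = 122 - 164025 = -163903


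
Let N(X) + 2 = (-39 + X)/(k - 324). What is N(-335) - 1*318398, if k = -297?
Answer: -197726026/621 ≈ -3.1840e+5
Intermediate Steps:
N(X) = -401/207 - X/621 (N(X) = -2 + (-39 + X)/(-297 - 324) = -2 + (-39 + X)/(-621) = -2 + (-39 + X)*(-1/621) = -2 + (13/207 - X/621) = -401/207 - X/621)
N(-335) - 1*318398 = (-401/207 - 1/621*(-335)) - 1*318398 = (-401/207 + 335/621) - 318398 = -868/621 - 318398 = -197726026/621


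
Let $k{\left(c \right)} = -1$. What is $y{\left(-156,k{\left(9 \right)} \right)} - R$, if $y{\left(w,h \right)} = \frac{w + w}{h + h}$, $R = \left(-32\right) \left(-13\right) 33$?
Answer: $-13572$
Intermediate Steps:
$R = 13728$ ($R = 416 \cdot 33 = 13728$)
$y{\left(w,h \right)} = \frac{w}{h}$ ($y{\left(w,h \right)} = \frac{2 w}{2 h} = 2 w \frac{1}{2 h} = \frac{w}{h}$)
$y{\left(-156,k{\left(9 \right)} \right)} - R = - \frac{156}{-1} - 13728 = \left(-156\right) \left(-1\right) - 13728 = 156 - 13728 = -13572$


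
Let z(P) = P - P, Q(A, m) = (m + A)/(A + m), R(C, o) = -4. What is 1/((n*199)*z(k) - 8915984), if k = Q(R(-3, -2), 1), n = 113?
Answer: -1/8915984 ≈ -1.1216e-7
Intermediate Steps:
Q(A, m) = 1 (Q(A, m) = (A + m)/(A + m) = 1)
k = 1
z(P) = 0
1/((n*199)*z(k) - 8915984) = 1/((113*199)*0 - 8915984) = 1/(22487*0 - 8915984) = 1/(0 - 8915984) = 1/(-8915984) = -1/8915984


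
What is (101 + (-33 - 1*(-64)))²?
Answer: 17424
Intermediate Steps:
(101 + (-33 - 1*(-64)))² = (101 + (-33 + 64))² = (101 + 31)² = 132² = 17424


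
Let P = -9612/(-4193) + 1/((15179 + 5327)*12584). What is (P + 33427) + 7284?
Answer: 44051504877510033/1081993184272 ≈ 40713.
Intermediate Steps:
P = 2480352612641/1081993184272 (P = -9612*(-1/4193) + (1/12584)/20506 = 9612/4193 + (1/20506)*(1/12584) = 9612/4193 + 1/258047504 = 2480352612641/1081993184272 ≈ 2.2924)
(P + 33427) + 7284 = (2480352612641/1081993184272 + 33427) + 7284 = 36170266523272785/1081993184272 + 7284 = 44051504877510033/1081993184272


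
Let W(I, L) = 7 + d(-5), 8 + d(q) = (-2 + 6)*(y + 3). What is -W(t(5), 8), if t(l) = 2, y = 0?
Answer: -11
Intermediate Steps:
d(q) = 4 (d(q) = -8 + (-2 + 6)*(0 + 3) = -8 + 4*3 = -8 + 12 = 4)
W(I, L) = 11 (W(I, L) = 7 + 4 = 11)
-W(t(5), 8) = -1*11 = -11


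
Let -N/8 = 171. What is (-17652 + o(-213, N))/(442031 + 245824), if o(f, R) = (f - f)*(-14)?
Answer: -5884/229285 ≈ -0.025662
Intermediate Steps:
N = -1368 (N = -8*171 = -1368)
o(f, R) = 0 (o(f, R) = 0*(-14) = 0)
(-17652 + o(-213, N))/(442031 + 245824) = (-17652 + 0)/(442031 + 245824) = -17652/687855 = -17652*1/687855 = -5884/229285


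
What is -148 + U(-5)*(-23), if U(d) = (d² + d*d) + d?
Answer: -1183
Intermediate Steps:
U(d) = d + 2*d² (U(d) = (d² + d²) + d = 2*d² + d = d + 2*d²)
-148 + U(-5)*(-23) = -148 - 5*(1 + 2*(-5))*(-23) = -148 - 5*(1 - 10)*(-23) = -148 - 5*(-9)*(-23) = -148 + 45*(-23) = -148 - 1035 = -1183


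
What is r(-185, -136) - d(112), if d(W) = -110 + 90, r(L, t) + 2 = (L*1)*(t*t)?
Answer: -3421742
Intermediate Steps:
r(L, t) = -2 + L*t² (r(L, t) = -2 + (L*1)*(t*t) = -2 + L*t²)
d(W) = -20
r(-185, -136) - d(112) = (-2 - 185*(-136)²) - 1*(-20) = (-2 - 185*18496) + 20 = (-2 - 3421760) + 20 = -3421762 + 20 = -3421742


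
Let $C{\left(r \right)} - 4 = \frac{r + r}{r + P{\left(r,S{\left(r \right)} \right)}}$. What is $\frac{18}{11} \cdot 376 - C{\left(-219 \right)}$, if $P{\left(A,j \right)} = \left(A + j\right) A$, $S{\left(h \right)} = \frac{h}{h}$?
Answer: $\frac{1459130}{2387} \approx 611.28$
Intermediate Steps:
$S{\left(h \right)} = 1$
$P{\left(A,j \right)} = A \left(A + j\right)$
$C{\left(r \right)} = 4 + \frac{2 r}{r + r \left(1 + r\right)}$ ($C{\left(r \right)} = 4 + \frac{r + r}{r + r \left(r + 1\right)} = 4 + \frac{2 r}{r + r \left(1 + r\right)}$)
$\frac{18}{11} \cdot 376 - C{\left(-219 \right)} = \frac{18}{11} \cdot 376 - \frac{2 \left(5 + 2 \left(-219\right)\right)}{2 - 219} = 18 \cdot \frac{1}{11} \cdot 376 - \frac{2 \left(5 - 438\right)}{-217} = \frac{18}{11} \cdot 376 - 2 \left(- \frac{1}{217}\right) \left(-433\right) = \frac{6768}{11} - \frac{866}{217} = \frac{1459130}{2387}$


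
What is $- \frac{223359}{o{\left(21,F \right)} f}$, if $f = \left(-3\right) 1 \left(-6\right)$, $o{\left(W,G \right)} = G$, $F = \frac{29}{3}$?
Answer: $- \frac{74453}{58} \approx -1283.7$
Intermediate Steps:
$F = \frac{29}{3}$ ($F = 29 \cdot \frac{1}{3} = \frac{29}{3} \approx 9.6667$)
$f = 18$ ($f = \left(-3\right) \left(-6\right) = 18$)
$- \frac{223359}{o{\left(21,F \right)} f} = - \frac{223359}{\frac{29}{3} \cdot 18} = - \frac{223359}{174} = \left(-223359\right) \frac{1}{174} = - \frac{74453}{58}$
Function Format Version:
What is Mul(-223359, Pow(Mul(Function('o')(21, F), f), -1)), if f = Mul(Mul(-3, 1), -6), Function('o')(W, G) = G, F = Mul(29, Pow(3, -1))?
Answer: Rational(-74453, 58) ≈ -1283.7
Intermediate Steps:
F = Rational(29, 3) (F = Mul(29, Rational(1, 3)) = Rational(29, 3) ≈ 9.6667)
f = 18 (f = Mul(-3, -6) = 18)
Mul(-223359, Pow(Mul(Function('o')(21, F), f), -1)) = Mul(-223359, Pow(Mul(Rational(29, 3), 18), -1)) = Mul(-223359, Pow(174, -1)) = Mul(-223359, Rational(1, 174)) = Rational(-74453, 58)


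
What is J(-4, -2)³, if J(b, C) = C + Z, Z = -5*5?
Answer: -19683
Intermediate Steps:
Z = -25
J(b, C) = -25 + C (J(b, C) = C - 25 = -25 + C)
J(-4, -2)³ = (-25 - 2)³ = (-27)³ = -19683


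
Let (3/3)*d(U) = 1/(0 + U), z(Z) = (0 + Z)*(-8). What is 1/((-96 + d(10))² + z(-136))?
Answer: 100/1028481 ≈ 9.7231e-5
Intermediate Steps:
z(Z) = -8*Z (z(Z) = Z*(-8) = -8*Z)
d(U) = 1/U (d(U) = 1/(0 + U) = 1/U)
1/((-96 + d(10))² + z(-136)) = 1/((-96 + 1/10)² - 8*(-136)) = 1/((-96 + ⅒)² + 1088) = 1/((-959/10)² + 1088) = 1/(919681/100 + 1088) = 1/(1028481/100) = 100/1028481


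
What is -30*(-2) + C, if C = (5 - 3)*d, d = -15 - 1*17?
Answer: -4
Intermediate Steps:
d = -32 (d = -15 - 17 = -32)
C = -64 (C = (5 - 3)*(-32) = 2*(-32) = -64)
-30*(-2) + C = -30*(-2) - 64 = 60 - 64 = -4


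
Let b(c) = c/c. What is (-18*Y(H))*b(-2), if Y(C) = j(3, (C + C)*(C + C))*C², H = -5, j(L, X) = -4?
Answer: 1800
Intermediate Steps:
b(c) = 1
Y(C) = -4*C²
(-18*Y(H))*b(-2) = -(-72)*(-5)²*1 = -(-72)*25*1 = -18*(-100)*1 = 1800*1 = 1800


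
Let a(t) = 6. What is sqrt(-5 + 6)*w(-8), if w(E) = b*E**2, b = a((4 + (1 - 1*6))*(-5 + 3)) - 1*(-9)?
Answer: 960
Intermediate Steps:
b = 15 (b = 6 - 1*(-9) = 6 + 9 = 15)
w(E) = 15*E**2
sqrt(-5 + 6)*w(-8) = sqrt(-5 + 6)*(15*(-8)**2) = sqrt(1)*(15*64) = 1*960 = 960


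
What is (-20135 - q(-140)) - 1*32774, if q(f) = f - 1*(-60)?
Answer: -52829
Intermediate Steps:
q(f) = 60 + f (q(f) = f + 60 = 60 + f)
(-20135 - q(-140)) - 1*32774 = (-20135 - (60 - 140)) - 1*32774 = (-20135 - 1*(-80)) - 32774 = (-20135 + 80) - 32774 = -20055 - 32774 = -52829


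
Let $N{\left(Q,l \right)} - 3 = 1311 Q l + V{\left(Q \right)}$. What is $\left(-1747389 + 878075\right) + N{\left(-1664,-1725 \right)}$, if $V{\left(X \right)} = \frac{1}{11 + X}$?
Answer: $\frac{6218958072116}{1653} \approx 3.7622 \cdot 10^{9}$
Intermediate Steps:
$N{\left(Q,l \right)} = 3 + \frac{1}{11 + Q} + 1311 Q l$ ($N{\left(Q,l \right)} = 3 + \left(1311 Q l + \frac{1}{11 + Q}\right) = 3 + \left(\frac{1}{11 + Q} + 1311 Q l\right) = 3 + \frac{1}{11 + Q} + 1311 Q l$)
$\left(-1747389 + 878075\right) + N{\left(-1664,-1725 \right)} = \left(-1747389 + 878075\right) + \frac{1 + 3 \left(1 + 437 \left(-1664\right) \left(-1725\right)\right) \left(11 - 1664\right)}{11 - 1664} = -869314 + \frac{1 + 3 \left(1 + 1254364800\right) \left(-1653\right)}{-1653} = -869314 - \frac{1 + 3 \cdot 1254364801 \left(-1653\right)}{1653} = -869314 - \frac{1 - 6220395048159}{1653} = -869314 - - \frac{6220395048158}{1653} = -869314 + \frac{6220395048158}{1653} = \frac{6218958072116}{1653}$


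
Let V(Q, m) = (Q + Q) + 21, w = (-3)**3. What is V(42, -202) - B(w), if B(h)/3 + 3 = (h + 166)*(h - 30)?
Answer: 23883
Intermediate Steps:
w = -27
V(Q, m) = 21 + 2*Q (V(Q, m) = 2*Q + 21 = 21 + 2*Q)
B(h) = -9 + 3*(-30 + h)*(166 + h) (B(h) = -9 + 3*((h + 166)*(h - 30)) = -9 + 3*((166 + h)*(-30 + h)) = -9 + 3*((-30 + h)*(166 + h)) = -9 + 3*(-30 + h)*(166 + h))
V(42, -202) - B(w) = (21 + 2*42) - (-14949 + 3*(-27)**2 + 408*(-27)) = (21 + 84) - (-14949 + 3*729 - 11016) = 105 - (-14949 + 2187 - 11016) = 105 - 1*(-23778) = 105 + 23778 = 23883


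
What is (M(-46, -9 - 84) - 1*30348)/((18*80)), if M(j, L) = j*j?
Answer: -3529/180 ≈ -19.606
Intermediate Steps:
M(j, L) = j²
(M(-46, -9 - 84) - 1*30348)/((18*80)) = ((-46)² - 1*30348)/((18*80)) = (2116 - 30348)/1440 = -28232*1/1440 = -3529/180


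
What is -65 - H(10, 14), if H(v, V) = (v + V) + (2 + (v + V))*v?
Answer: -349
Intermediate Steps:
H(v, V) = V + v + v*(2 + V + v) (H(v, V) = (V + v) + (2 + (V + v))*v = (V + v) + (2 + V + v)*v = (V + v) + v*(2 + V + v) = V + v + v*(2 + V + v))
-65 - H(10, 14) = -65 - (14 + 10**2 + 3*10 + 14*10) = -65 - (14 + 100 + 30 + 140) = -65 - 1*284 = -65 - 284 = -349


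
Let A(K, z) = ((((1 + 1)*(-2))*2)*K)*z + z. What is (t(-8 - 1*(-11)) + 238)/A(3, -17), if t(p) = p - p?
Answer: 14/23 ≈ 0.60870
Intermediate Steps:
A(K, z) = z - 8*K*z (A(K, z) = (((2*(-2))*2)*K)*z + z = ((-4*2)*K)*z + z = (-8*K)*z + z = -8*K*z + z = z - 8*K*z)
t(p) = 0
(t(-8 - 1*(-11)) + 238)/A(3, -17) = (0 + 238)/((-17*(1 - 8*3))) = 238/(-17*(1 - 24)) = 238/(-17*(-23)) = 238/391 = (1/391)*238 = 14/23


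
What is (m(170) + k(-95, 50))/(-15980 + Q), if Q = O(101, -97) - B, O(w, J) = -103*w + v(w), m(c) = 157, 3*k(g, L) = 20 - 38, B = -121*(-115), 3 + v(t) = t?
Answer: -151/40200 ≈ -0.0037562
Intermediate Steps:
v(t) = -3 + t
B = 13915
k(g, L) = -6 (k(g, L) = (20 - 38)/3 = (⅓)*(-18) = -6)
O(w, J) = -3 - 102*w (O(w, J) = -103*w + (-3 + w) = -3 - 102*w)
Q = -24220 (Q = (-3 - 102*101) - 1*13915 = (-3 - 10302) - 13915 = -10305 - 13915 = -24220)
(m(170) + k(-95, 50))/(-15980 + Q) = (157 - 6)/(-15980 - 24220) = 151/(-40200) = 151*(-1/40200) = -151/40200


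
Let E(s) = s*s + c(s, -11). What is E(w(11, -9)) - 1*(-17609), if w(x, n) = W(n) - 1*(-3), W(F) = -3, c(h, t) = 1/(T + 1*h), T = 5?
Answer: 88046/5 ≈ 17609.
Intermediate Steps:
c(h, t) = 1/(5 + h) (c(h, t) = 1/(5 + 1*h) = 1/(5 + h))
w(x, n) = 0 (w(x, n) = -3 - 1*(-3) = -3 + 3 = 0)
E(s) = s**2 + 1/(5 + s) (E(s) = s*s + 1/(5 + s) = s**2 + 1/(5 + s))
E(w(11, -9)) - 1*(-17609) = (1 + 0**2*(5 + 0))/(5 + 0) - 1*(-17609) = (1 + 0*5)/5 + 17609 = (1 + 0)/5 + 17609 = (1/5)*1 + 17609 = 1/5 + 17609 = 88046/5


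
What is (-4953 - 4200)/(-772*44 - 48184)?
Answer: 1017/9128 ≈ 0.11142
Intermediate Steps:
(-4953 - 4200)/(-772*44 - 48184) = -9153/(-33968 - 48184) = -9153/(-82152) = -9153*(-1/82152) = 1017/9128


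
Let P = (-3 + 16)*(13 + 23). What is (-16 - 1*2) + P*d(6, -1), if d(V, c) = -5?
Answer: -2358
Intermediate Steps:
P = 468 (P = 13*36 = 468)
(-16 - 1*2) + P*d(6, -1) = (-16 - 1*2) + 468*(-5) = (-16 - 2) - 2340 = -18 - 2340 = -2358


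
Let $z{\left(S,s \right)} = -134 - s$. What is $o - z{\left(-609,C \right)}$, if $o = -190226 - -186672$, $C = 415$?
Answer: $-3005$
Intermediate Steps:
$o = -3554$ ($o = -190226 + 186672 = -3554$)
$o - z{\left(-609,C \right)} = -3554 - \left(-134 - 415\right) = -3554 - -549 = -3554 + 549 = -3005$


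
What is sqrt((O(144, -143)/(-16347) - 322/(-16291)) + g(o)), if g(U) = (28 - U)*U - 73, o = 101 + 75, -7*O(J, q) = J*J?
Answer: I*sqrt(10085829933507935084555)/621387613 ≈ 161.62*I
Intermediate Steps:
O(J, q) = -J**2/7 (O(J, q) = -J*J/7 = -J**2/7)
o = 176
g(U) = -73 + U*(28 - U) (g(U) = U*(28 - U) - 73 = -73 + U*(28 - U))
sqrt((O(144, -143)/(-16347) - 322/(-16291)) + g(o)) = sqrt((-1/7*144**2/(-16347) - 322/(-16291)) + (-73 - 1*176**2 + 28*176)) = sqrt((-1/7*20736*(-1/16347) - 322*(-1/16291)) + (-73 - 1*30976 + 4928)) = sqrt((-20736/7*(-1/16347) + 322/16291) + (-73 - 30976 + 4928)) = sqrt((6912/38143 + 322/16291) - 26121) = sqrt(124885438/621387613 - 26121) = sqrt(-16231140953735/621387613) = I*sqrt(10085829933507935084555)/621387613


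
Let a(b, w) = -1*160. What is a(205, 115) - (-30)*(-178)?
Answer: -5500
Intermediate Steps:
a(b, w) = -160
a(205, 115) - (-30)*(-178) = -160 - (-30)*(-178) = -160 - 1*5340 = -160 - 5340 = -5500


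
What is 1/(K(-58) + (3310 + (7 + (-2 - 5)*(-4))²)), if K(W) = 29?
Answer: 1/4564 ≈ 0.00021911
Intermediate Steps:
1/(K(-58) + (3310 + (7 + (-2 - 5)*(-4))²)) = 1/(29 + (3310 + (7 + (-2 - 5)*(-4))²)) = 1/(29 + (3310 + (7 - 7*(-4))²)) = 1/(29 + (3310 + (7 + 28)²)) = 1/(29 + (3310 + 35²)) = 1/(29 + (3310 + 1225)) = 1/(29 + 4535) = 1/4564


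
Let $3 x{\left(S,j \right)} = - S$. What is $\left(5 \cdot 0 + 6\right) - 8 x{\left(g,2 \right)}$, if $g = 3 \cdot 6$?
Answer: $54$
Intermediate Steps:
$g = 18$
$x{\left(S,j \right)} = - \frac{S}{3}$ ($x{\left(S,j \right)} = \frac{\left(-1\right) S}{3} = - \frac{S}{3}$)
$\left(5 \cdot 0 + 6\right) - 8 x{\left(g,2 \right)} = \left(5 \cdot 0 + 6\right) - 8 \left(\left(- \frac{1}{3}\right) 18\right) = \left(0 + 6\right) - -48 = 6 + 48 = 54$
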